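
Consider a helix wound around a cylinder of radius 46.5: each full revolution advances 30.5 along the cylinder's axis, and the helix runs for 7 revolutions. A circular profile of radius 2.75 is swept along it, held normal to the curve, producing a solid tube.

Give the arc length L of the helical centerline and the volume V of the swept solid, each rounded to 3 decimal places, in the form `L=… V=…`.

2πR = 2π·46.5 = 292.168117
per-turn = √(292.168117² + 30.5²) = √(85362.2085 + 930.25) = √86292.4585 = 293.755780
L = 7 × 293.755780 = 2056.290462
V = π·2.75² × L = 23.758294 × 2056.290462 = 48853.954260

L=2056.290 V=48853.954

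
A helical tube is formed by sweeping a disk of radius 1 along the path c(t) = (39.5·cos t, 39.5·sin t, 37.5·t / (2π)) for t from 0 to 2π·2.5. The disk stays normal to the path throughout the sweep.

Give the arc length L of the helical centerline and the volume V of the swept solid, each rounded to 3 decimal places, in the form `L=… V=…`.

L=627.507 V=1971.372

2πR = 2π·39.5 = 248.185820
per-turn = √(248.185820² + 37.5²) = √(61596.2011 + 1406.25) = √63002.4511 = 251.002891
L = 2.5 × 251.002891 = 627.507226
V = π·1² × L = 3.141593 × 627.507226 = 1971.372092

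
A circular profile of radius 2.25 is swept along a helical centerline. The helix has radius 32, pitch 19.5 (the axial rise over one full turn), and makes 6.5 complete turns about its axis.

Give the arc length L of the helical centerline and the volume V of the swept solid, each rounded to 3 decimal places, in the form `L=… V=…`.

2πR = 2π·32 = 201.061930
per-turn = √(201.061930² + 19.5²) = √(40425.8996 + 380.25) = √40806.1496 = 202.005321
L = 6.5 × 202.005321 = 1313.034585
V = π·2.25² × L = 15.904313 × 1313.034585 = 20882.912771

L=1313.035 V=20882.913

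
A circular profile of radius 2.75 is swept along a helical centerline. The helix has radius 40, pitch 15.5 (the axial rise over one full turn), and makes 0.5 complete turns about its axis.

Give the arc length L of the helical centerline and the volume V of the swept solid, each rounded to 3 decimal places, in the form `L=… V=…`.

L=125.902 V=2991.228

2πR = 2π·40 = 251.327412
per-turn = √(251.327412² + 15.5²) = √(63165.4682 + 240.25) = √63405.7182 = 251.804921
L = 0.5 × 251.804921 = 125.902460
V = π·2.75² × L = 23.758294 × 125.902460 = 2991.227726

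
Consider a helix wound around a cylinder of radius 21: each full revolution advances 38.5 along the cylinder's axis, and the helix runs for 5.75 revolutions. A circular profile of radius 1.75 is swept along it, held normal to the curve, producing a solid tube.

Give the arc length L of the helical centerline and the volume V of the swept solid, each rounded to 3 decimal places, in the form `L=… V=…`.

L=790.332 V=7603.883

2πR = 2π·21 = 131.946891
per-turn = √(131.946891² + 38.5²) = √(17409.9822 + 1482.25) = √18892.2322 = 137.449017
L = 5.75 × 137.449017 = 790.331845
V = π·1.75² × L = 9.621128 × 790.331845 = 7603.883454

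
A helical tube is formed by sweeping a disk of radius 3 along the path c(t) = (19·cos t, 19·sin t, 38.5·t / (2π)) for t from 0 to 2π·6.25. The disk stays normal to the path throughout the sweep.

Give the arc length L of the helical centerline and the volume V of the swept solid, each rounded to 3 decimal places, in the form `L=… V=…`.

L=783.969 V=22166.208

2πR = 2π·19 = 119.380521
per-turn = √(119.380521² + 38.5²) = √(14251.7088 + 1482.25) = √15733.9588 = 125.435078
L = 6.25 × 125.435078 = 783.969237
V = π·3² × L = 28.274334 × 783.969237 = 22166.207948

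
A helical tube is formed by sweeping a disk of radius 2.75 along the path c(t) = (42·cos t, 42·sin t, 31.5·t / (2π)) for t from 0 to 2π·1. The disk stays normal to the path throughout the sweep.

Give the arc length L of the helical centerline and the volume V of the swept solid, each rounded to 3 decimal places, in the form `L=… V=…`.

2πR = 2π·42 = 263.893783
per-turn = √(263.893783² + 31.5²) = √(69639.9287 + 992.25) = √70632.1787 = 265.767151
L = 1 × 265.767151 = 265.767151
V = π·2.75² × L = 23.758294 × 265.767151 = 6314.174231

L=265.767 V=6314.174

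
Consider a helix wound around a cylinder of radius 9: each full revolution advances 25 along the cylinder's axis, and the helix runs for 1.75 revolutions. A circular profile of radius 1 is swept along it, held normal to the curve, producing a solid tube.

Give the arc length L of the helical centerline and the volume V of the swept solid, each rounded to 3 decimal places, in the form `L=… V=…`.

L=108.200 V=339.919

2πR = 2π·9 = 56.548668
per-turn = √(56.548668² + 25²) = √(3197.7518 + 625) = √3822.7518 = 61.828406
L = 1.75 × 61.828406 = 108.199711
V = π·1² × L = 3.141593 × 108.199711 = 339.919417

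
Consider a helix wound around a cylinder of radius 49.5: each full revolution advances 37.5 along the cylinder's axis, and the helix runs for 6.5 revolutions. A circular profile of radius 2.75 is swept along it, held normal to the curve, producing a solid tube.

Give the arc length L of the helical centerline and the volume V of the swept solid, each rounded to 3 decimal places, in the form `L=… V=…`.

L=2036.257 V=48377.983

2πR = 2π·49.5 = 311.017673
per-turn = √(311.017673² + 37.5²) = √(96731.9927 + 1406.25) = √98138.2427 = 313.270239
L = 6.5 × 313.270239 = 2036.256554
V = π·2.75² × L = 23.758294 × 2036.256554 = 48377.982782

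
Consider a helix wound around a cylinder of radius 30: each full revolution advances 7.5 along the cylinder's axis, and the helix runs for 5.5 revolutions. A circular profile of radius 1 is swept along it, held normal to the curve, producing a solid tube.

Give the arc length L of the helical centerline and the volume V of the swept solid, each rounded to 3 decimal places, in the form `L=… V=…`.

2πR = 2π·30 = 188.495559
per-turn = √(188.495559² + 7.5²) = √(35530.5758 + 56.25) = √35586.8258 = 188.644708
L = 5.5 × 188.644708 = 1037.545894
V = π·1² × L = 3.141593 × 1037.545894 = 3259.546558

L=1037.546 V=3259.547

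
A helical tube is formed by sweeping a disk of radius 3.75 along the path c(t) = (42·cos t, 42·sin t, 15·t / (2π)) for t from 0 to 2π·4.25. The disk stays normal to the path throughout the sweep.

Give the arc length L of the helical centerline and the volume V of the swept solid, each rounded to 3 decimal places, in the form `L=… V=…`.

L=1123.359 V=49628.477

2πR = 2π·42 = 263.893783
per-turn = √(263.893783² + 15²) = √(69639.9287 + 225) = √69864.9287 = 264.319747
L = 4.25 × 264.319747 = 1123.358925
V = π·3.75² × L = 44.178647 × 1123.358925 = 49628.477044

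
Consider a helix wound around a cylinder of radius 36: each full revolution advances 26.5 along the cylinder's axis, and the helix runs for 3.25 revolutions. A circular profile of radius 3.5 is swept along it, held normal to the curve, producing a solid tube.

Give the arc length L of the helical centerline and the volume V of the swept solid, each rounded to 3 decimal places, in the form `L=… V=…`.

L=740.161 V=28484.714

2πR = 2π·36 = 226.194671
per-turn = √(226.194671² + 26.5²) = √(51164.0292 + 702.25) = √51866.2792 = 227.741694
L = 3.25 × 227.741694 = 740.160506
V = π·3.5² × L = 38.484510 × 740.160506 = 28484.714388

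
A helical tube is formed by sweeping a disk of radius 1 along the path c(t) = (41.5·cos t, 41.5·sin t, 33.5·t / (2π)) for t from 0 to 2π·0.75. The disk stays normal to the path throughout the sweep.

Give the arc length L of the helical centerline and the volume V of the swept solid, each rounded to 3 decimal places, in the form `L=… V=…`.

2πR = 2π·41.5 = 260.752190
per-turn = √(260.752190² + 33.5²) = √(67991.7047 + 1122.25) = √69113.9547 = 262.895330
L = 0.75 × 262.895330 = 197.171498
V = π·1² × L = 3.141593 × 197.171498 = 619.432529

L=197.171 V=619.433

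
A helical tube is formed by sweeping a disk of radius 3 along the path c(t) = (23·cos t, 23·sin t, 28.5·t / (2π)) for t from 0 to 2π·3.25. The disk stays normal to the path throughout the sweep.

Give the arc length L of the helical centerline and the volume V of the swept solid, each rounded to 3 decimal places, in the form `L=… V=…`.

L=478.714 V=13535.332

2πR = 2π·23 = 144.513262
per-turn = √(144.513262² + 28.5²) = √(20884.0829 + 812.25) = √21696.3329 = 147.296751
L = 3.25 × 147.296751 = 478.714441
V = π·3² × L = 28.274334 × 478.714441 = 13535.331950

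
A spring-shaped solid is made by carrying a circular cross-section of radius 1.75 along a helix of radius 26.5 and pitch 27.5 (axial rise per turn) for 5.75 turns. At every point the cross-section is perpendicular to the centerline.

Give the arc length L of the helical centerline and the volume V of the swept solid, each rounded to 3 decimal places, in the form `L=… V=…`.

2πR = 2π·26.5 = 166.504411
per-turn = √(166.504411² + 27.5²) = √(27723.7188 + 756.25) = √28479.9688 = 168.760092
L = 5.75 × 168.760092 = 970.370531
V = π·1.75² × L = 9.621128 × 970.370531 = 9336.058601

L=970.371 V=9336.059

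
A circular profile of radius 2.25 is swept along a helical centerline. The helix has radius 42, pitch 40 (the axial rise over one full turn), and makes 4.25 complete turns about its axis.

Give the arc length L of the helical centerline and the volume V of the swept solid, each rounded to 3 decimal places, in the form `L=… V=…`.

L=1134.359 V=18041.206

2πR = 2π·42 = 263.893783
per-turn = √(263.893783² + 40²) = √(69639.9287 + 1600) = √71239.9287 = 266.908090
L = 4.25 × 266.908090 = 1134.359384
V = π·2.25² × L = 15.904313 × 1134.359384 = 18041.206475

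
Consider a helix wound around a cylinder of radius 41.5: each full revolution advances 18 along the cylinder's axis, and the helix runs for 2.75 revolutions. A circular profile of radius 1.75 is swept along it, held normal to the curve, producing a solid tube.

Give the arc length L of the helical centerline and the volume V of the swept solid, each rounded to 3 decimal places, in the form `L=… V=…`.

2πR = 2π·41.5 = 260.752190
per-turn = √(260.752190² + 18²) = √(67991.7047 + 324) = √68315.7047 = 261.372731
L = 2.75 × 261.372731 = 718.775011
V = π·1.75² × L = 9.621128 × 718.775011 = 6915.426029

L=718.775 V=6915.426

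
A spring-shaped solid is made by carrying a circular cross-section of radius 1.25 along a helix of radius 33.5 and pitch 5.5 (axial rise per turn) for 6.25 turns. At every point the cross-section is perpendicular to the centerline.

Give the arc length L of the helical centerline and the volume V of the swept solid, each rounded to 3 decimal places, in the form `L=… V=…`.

L=1315.991 V=6459.855

2πR = 2π·33.5 = 210.486708
per-turn = √(210.486708² + 5.5²) = √(44304.6542 + 30.25) = √44334.9042 = 210.558553
L = 6.25 × 210.558553 = 1315.990955
V = π·1.25² × L = 4.908739 × 1315.990955 = 6459.855494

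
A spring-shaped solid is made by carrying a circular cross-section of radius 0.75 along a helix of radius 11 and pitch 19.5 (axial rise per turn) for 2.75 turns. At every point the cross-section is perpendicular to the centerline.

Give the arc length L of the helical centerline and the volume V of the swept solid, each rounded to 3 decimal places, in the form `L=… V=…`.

2πR = 2π·11 = 69.115038
per-turn = √(69.115038² + 19.5²) = √(4776.8885 + 380.25) = √5157.1385 = 71.813220
L = 2.75 × 71.813220 = 197.486354
V = π·0.75² × L = 1.767146 × 197.486354 = 348.987195

L=197.486 V=348.987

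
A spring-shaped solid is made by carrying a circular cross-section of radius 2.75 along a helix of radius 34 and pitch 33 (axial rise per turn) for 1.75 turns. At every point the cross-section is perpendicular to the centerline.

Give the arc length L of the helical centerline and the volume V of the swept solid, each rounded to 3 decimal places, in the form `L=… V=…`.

L=378.284 V=8987.375

2πR = 2π·34 = 213.628300
per-turn = √(213.628300² + 33²) = √(45637.0508 + 1089) = √46726.0508 = 216.162094
L = 1.75 × 216.162094 = 378.283664
V = π·2.75² × L = 23.758294 × 378.283664 = 8987.374671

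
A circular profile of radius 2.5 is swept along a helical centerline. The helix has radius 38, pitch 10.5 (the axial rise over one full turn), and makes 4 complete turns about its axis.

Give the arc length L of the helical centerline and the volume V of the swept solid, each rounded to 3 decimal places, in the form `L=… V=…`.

2πR = 2π·38 = 238.761042
per-turn = √(238.761042² + 10.5²) = √(57006.8350 + 110.25) = √57117.0850 = 238.991810
L = 4 × 238.991810 = 955.967238
V = π·2.5² × L = 19.634954 × 955.967238 = 18770.372827

L=955.967 V=18770.373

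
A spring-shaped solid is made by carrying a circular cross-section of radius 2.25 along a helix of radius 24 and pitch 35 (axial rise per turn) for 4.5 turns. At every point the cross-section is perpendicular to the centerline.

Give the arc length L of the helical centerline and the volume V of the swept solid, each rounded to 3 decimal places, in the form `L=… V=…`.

2πR = 2π·24 = 150.796447
per-turn = √(150.796447² + 35²) = √(22739.5685 + 1225) = √23964.5685 = 154.804937
L = 4.5 × 154.804937 = 696.622217
V = π·2.25² × L = 15.904313 × 696.622217 = 11079.297646

L=696.622 V=11079.298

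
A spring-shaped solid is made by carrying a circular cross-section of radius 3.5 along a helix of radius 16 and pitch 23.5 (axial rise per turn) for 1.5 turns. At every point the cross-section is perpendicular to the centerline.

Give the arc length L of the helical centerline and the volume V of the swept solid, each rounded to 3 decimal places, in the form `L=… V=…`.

L=154.862 V=5959.775

2πR = 2π·16 = 100.530965
per-turn = √(100.530965² + 23.5²) = √(10106.4749 + 552.25) = √10658.7249 = 103.241101
L = 1.5 × 103.241101 = 154.861651
V = π·3.5² × L = 38.484510 × 154.861651 = 5959.774769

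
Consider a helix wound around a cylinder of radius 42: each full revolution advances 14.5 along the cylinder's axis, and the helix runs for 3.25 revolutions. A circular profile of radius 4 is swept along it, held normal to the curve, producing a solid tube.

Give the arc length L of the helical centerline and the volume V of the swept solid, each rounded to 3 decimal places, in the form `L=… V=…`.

L=858.948 V=43175.460

2πR = 2π·42 = 263.893783
per-turn = √(263.893783² + 14.5²) = √(69639.9287 + 210.25) = √69850.1787 = 264.291844
L = 3.25 × 264.291844 = 858.948492
V = π·4² × L = 50.265482 × 858.948492 = 43175.460360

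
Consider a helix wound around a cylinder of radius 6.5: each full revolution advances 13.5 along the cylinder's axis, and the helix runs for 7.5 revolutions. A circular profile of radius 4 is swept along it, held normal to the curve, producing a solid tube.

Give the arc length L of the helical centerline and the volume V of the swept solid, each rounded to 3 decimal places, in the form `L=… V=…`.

2πR = 2π·6.5 = 40.840704
per-turn = √(40.840704² + 13.5²) = √(1667.9631 + 182.25) = √1850.2131 = 43.014104
L = 7.5 × 43.014104 = 322.605780
V = π·4² × L = 50.265482 × 322.605780 = 16215.935179

L=322.606 V=16215.935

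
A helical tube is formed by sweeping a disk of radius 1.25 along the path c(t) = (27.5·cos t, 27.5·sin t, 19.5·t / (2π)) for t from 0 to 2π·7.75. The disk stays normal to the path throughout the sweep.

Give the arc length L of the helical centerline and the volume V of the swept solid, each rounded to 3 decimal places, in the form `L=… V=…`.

L=1347.605 V=6615.038

2πR = 2π·27.5 = 172.787596
per-turn = √(172.787596² + 19.5²) = √(29855.5533 + 380.25) = √30235.8033 = 173.884454
L = 7.75 × 173.884454 = 1347.604518
V = π·1.25² × L = 4.908739 × 1347.604518 = 6615.038208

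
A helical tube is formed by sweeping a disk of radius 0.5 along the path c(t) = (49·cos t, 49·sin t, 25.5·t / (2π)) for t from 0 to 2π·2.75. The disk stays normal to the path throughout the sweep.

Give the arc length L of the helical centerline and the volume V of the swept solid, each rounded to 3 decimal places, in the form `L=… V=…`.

L=849.558 V=667.242

2πR = 2π·49 = 307.876080
per-turn = √(307.876080² + 25.5²) = √(94787.6807 + 650.25) = √95437.9307 = 308.930301
L = 2.75 × 308.930301 = 849.558327
V = π·0.5² × L = 0.785398 × 849.558327 = 667.241550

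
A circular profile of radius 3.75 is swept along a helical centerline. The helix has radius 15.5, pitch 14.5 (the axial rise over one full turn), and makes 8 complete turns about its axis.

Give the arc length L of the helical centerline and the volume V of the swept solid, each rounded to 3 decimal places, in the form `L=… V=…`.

2πR = 2π·15.5 = 97.389372
per-turn = √(97.389372² + 14.5²) = √(9484.6898 + 210.25) = √9694.9398 = 98.462886
L = 8 × 98.462886 = 787.703084
V = π·3.75² × L = 44.178647 × 787.703084 = 34799.656261

L=787.703 V=34799.656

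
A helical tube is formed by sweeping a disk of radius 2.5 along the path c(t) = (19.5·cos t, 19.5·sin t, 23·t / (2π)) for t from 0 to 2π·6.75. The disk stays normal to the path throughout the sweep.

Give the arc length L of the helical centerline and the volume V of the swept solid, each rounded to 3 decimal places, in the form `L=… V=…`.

L=841.470 V=16522.224

2πR = 2π·19.5 = 122.522113
per-turn = √(122.522113² + 23²) = √(15011.6683 + 529) = √15540.6683 = 124.662217
L = 6.75 × 124.662217 = 841.469963
V = π·2.5² × L = 19.634954 × 841.469963 = 16522.224093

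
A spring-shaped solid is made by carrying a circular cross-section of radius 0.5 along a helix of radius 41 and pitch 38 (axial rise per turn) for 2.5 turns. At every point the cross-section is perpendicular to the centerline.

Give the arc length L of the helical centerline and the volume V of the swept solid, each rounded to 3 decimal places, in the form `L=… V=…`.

2πR = 2π·41 = 257.610598
per-turn = √(257.610598² + 38²) = √(66363.2200 + 1444) = √67807.2200 = 260.398195
L = 2.5 × 260.398195 = 650.995488
V = π·0.5² × L = 0.785398 × 650.995488 = 511.290660

L=650.995 V=511.291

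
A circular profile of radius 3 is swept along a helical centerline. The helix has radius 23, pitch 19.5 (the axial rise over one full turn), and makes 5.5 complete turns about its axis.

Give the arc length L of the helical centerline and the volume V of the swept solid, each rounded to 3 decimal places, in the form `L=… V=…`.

L=802.026 V=22676.757

2πR = 2π·23 = 144.513262
per-turn = √(144.513262² + 19.5²) = √(20884.0829 + 380.25) = √21264.3329 = 145.822951
L = 5.5 × 145.822951 = 802.026228
V = π·3² × L = 28.274334 × 802.026228 = 22676.757357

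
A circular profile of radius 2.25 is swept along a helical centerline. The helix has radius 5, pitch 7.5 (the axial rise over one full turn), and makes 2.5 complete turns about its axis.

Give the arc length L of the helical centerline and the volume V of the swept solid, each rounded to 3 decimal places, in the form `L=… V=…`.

L=80.747 V=1284.224

2πR = 2π·5 = 31.415927
per-turn = √(31.415927² + 7.5²) = √(986.9604 + 56.25) = √1043.2104 = 32.298768
L = 2.5 × 32.298768 = 80.746921
V = π·2.25² × L = 15.904313 × 80.746921 = 1284.224290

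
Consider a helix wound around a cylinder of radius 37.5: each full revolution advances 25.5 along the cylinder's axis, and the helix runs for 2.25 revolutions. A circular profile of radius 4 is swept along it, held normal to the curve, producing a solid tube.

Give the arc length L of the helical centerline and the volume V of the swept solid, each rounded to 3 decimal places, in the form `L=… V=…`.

2πR = 2π·37.5 = 235.619449
per-turn = √(235.619449² + 25.5²) = √(55516.5248 + 650.25) = √56166.7748 = 236.995305
L = 2.25 × 236.995305 = 533.239437
V = π·4² × L = 50.265482 × 533.239437 = 26803.537568

L=533.239 V=26803.538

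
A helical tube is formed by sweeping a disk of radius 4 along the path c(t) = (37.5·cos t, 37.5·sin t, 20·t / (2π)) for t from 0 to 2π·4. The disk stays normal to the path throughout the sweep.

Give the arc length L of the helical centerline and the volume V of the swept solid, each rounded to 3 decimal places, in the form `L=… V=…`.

L=945.867 V=47544.461

2πR = 2π·37.5 = 235.619449
per-turn = √(235.619449² + 20²) = √(55516.5248 + 400) = √55916.5248 = 236.466752
L = 4 × 236.466752 = 945.867008
V = π·4² × L = 50.265482 × 945.867008 = 47544.461478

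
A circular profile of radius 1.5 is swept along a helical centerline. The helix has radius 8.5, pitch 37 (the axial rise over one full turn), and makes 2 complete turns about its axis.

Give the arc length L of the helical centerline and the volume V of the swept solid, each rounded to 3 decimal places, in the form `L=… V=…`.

L=129.943 V=918.515

2πR = 2π·8.5 = 53.407075
per-turn = √(53.407075² + 37²) = √(2852.3157 + 1369) = √4221.3157 = 64.971653
L = 2 × 64.971653 = 129.943306
V = π·1.5² × L = 7.068583 × 129.943306 = 918.515103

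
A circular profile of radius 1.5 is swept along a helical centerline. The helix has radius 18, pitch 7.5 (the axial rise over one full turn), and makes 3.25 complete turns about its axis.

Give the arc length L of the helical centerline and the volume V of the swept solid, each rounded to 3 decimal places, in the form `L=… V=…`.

L=368.374 V=2603.880

2πR = 2π·18 = 113.097336
per-turn = √(113.097336² + 7.5²) = √(12791.0073 + 56.25) = √12847.2573 = 113.345742
L = 3.25 × 113.345742 = 368.373663
V = π·1.5² × L = 7.068583 × 368.373663 = 2603.879982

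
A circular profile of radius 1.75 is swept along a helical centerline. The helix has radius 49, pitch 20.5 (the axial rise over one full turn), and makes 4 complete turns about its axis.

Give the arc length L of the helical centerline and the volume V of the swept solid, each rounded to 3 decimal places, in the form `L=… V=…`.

2πR = 2π·49 = 307.876080
per-turn = √(307.876080² + 20.5²) = √(94787.6807 + 420.25) = √95207.9307 = 308.557824
L = 4 × 308.557824 = 1234.231295
V = π·1.75² × L = 9.621128 × 1234.231295 = 11874.696660

L=1234.231 V=11874.697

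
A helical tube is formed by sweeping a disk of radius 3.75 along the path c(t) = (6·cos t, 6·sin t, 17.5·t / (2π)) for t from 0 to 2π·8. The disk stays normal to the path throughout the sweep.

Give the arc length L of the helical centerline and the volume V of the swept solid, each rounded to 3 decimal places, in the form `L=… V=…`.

2πR = 2π·6 = 37.699112
per-turn = √(37.699112² + 17.5²) = √(1421.2230 + 306.25) = √1727.4730 = 41.562880
L = 8 × 41.562880 = 332.503044
V = π·3.75² × L = 44.178647 × 332.503044 = 14689.534497

L=332.503 V=14689.534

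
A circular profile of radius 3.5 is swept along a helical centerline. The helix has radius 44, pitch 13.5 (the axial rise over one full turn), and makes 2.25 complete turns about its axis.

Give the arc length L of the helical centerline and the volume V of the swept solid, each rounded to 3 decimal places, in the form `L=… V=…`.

L=622.777 V=23967.250

2πR = 2π·44 = 276.460154
per-turn = √(276.460154² + 13.5²) = √(76430.2165 + 182.25) = √76612.4665 = 276.789571
L = 2.25 × 276.789571 = 622.776534
V = π·3.5² × L = 38.484510 × 622.776534 = 23967.249763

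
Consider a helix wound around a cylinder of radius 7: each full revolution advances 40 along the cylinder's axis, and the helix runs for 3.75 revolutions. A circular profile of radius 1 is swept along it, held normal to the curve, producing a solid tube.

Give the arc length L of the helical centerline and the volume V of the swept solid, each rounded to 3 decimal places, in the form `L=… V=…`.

L=222.942 V=700.393

2πR = 2π·7 = 43.982297
per-turn = √(43.982297² + 40²) = √(1934.4425 + 1600) = √3534.4425 = 59.451177
L = 3.75 × 59.451177 = 222.941914
V = π·1² × L = 3.141593 × 222.941914 = 700.392680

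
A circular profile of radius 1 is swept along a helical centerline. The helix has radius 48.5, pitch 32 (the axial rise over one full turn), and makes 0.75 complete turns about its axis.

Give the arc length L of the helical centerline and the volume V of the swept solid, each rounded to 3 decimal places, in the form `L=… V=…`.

2πR = 2π·48.5 = 304.734487
per-turn = √(304.734487² + 32²) = √(92863.1078 + 1024) = √93887.1078 = 306.410032
L = 0.75 × 306.410032 = 229.807524
V = π·1² × L = 3.141593 × 229.807524 = 721.961630

L=229.808 V=721.962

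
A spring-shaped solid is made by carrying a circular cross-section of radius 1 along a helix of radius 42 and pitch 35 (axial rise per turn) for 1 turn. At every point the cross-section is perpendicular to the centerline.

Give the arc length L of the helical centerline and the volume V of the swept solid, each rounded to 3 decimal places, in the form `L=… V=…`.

2πR = 2π·42 = 263.893783
per-turn = √(263.893783² + 35²) = √(69639.9287 + 1225) = √70864.9287 = 266.204674
L = 1 × 266.204674 = 266.204674
V = π·1² × L = 3.141593 × 266.204674 = 836.306649

L=266.205 V=836.307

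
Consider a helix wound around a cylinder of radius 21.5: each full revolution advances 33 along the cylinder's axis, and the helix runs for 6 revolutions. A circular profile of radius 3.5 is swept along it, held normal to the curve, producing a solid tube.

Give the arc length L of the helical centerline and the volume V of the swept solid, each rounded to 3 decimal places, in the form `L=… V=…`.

2πR = 2π·21.5 = 135.088484
per-turn = √(135.088484² + 33²) = √(18248.8985 + 1089) = √19337.8985 = 139.060773
L = 6 × 139.060773 = 834.364637
V = π·3.5² × L = 38.484510 × 834.364637 = 32110.114219

L=834.365 V=32110.114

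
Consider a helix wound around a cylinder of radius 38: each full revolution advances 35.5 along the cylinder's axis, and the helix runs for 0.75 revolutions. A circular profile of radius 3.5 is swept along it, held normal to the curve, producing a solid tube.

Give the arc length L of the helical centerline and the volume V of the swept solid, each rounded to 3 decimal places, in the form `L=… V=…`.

L=181.039 V=6967.210

2πR = 2π·38 = 238.761042
per-turn = √(238.761042² + 35.5²) = √(57006.8350 + 1260.25) = √58267.0850 = 241.385760
L = 0.75 × 241.385760 = 181.039320
V = π·3.5² × L = 38.484510 × 181.039320 = 6967.209516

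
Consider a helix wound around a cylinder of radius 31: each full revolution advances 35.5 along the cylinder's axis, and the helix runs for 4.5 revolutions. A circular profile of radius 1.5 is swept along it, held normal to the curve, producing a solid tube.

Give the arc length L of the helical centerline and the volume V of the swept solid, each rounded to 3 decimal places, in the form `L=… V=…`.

L=890.943 V=6297.707

2πR = 2π·31 = 194.778745
per-turn = √(194.778745² + 35.5²) = √(37938.7593 + 1260.25) = √39199.0093 = 197.987397
L = 4.5 × 197.987397 = 890.943286
V = π·1.5² × L = 7.068583 × 890.943286 = 6297.706984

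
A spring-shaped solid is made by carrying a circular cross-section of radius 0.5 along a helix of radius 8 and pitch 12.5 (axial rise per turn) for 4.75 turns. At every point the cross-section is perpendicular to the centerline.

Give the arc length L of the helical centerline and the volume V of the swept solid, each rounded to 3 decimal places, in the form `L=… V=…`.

2πR = 2π·8 = 50.265482
per-turn = √(50.265482² + 12.5²) = √(2526.6187 + 156.25) = √2682.8687 = 51.796416
L = 4.75 × 51.796416 = 246.032977
V = π·0.5² × L = 0.785398 × 246.032977 = 193.233848

L=246.033 V=193.234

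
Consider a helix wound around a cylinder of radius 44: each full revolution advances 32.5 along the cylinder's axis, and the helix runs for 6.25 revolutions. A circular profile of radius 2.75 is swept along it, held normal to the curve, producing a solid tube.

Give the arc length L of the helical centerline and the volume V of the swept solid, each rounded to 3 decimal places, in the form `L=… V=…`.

2πR = 2π·44 = 276.460154
per-turn = √(276.460154² + 32.5²) = √(76430.2165 + 1056.25) = √77486.4665 = 278.363910
L = 6.25 × 278.363910 = 1739.774439
V = π·2.75² × L = 23.758294 × 1739.774439 = 41334.073375

L=1739.774 V=41334.073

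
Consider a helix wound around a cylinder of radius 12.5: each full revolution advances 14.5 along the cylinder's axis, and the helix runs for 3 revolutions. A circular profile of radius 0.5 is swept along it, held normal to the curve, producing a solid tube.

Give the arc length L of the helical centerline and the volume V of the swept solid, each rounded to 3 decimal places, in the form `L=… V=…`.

2πR = 2π·12.5 = 78.539816
per-turn = √(78.539816² + 14.5²) = √(6168.5028 + 210.25) = √6378.7528 = 79.867094
L = 3 × 79.867094 = 239.601283
V = π·0.5² × L = 0.785398 × 239.601283 = 188.182408

L=239.601 V=188.182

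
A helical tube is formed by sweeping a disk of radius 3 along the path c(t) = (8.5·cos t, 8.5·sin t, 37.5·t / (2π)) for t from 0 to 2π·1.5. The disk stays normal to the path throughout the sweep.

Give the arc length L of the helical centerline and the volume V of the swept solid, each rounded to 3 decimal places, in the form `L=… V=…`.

L=97.887 V=2767.676

2πR = 2π·8.5 = 53.407075
per-turn = √(53.407075² + 37.5²) = √(2852.3157 + 1406.25) = √4258.5657 = 65.257687
L = 1.5 × 65.257687 = 97.886530
V = π·3² × L = 28.274334 × 97.886530 = 2767.676433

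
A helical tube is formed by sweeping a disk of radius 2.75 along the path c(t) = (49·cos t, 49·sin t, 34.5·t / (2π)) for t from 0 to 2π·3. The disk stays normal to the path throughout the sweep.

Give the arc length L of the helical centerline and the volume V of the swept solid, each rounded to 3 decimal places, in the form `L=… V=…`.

2πR = 2π·49 = 307.876080
per-turn = √(307.876080² + 34.5²) = √(94787.6807 + 1190.25) = √95977.9307 = 309.803051
L = 3 × 309.803051 = 929.409154
V = π·2.75² × L = 23.758294 × 929.409154 = 22081.176345

L=929.409 V=22081.176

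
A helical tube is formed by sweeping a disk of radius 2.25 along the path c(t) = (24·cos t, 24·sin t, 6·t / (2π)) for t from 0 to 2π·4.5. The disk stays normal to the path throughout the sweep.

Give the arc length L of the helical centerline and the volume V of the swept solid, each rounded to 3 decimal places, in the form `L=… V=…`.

L=679.121 V=10800.952

2πR = 2π·24 = 150.796447
per-turn = √(150.796447² + 6²) = √(22739.5685 + 36) = √22775.5685 = 150.915766
L = 4.5 × 150.915766 = 679.120949
V = π·2.25² × L = 15.904313 × 679.120949 = 10800.952003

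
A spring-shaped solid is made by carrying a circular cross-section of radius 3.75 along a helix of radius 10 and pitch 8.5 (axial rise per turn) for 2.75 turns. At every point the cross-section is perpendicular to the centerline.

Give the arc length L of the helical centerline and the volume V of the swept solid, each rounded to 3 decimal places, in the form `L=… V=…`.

2πR = 2π·10 = 62.831853
per-turn = √(62.831853² + 8.5²) = √(3947.8418 + 72.25) = √4020.0918 = 63.404194
L = 2.75 × 63.404194 = 174.361532
V = π·3.75² × L = 44.178647 × 174.361532 = 7703.056531

L=174.362 V=7703.057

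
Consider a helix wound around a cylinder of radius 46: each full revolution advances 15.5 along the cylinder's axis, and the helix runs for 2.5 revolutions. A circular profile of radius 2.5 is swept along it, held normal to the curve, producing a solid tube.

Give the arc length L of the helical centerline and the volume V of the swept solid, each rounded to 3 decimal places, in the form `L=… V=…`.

2πR = 2π·46 = 289.026524
per-turn = √(289.026524² + 15.5²) = √(83536.3317 + 240.25) = √83776.5817 = 289.441845
L = 2.5 × 289.441845 = 723.604613
V = π·2.5² × L = 19.634954 × 723.604613 = 14207.943343

L=723.605 V=14207.943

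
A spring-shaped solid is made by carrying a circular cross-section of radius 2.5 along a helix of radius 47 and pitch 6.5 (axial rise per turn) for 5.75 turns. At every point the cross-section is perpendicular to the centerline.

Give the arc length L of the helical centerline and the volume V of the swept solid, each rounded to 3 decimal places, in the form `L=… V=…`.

2πR = 2π·47 = 295.309709
per-turn = √(295.309709² + 6.5²) = √(87207.8245 + 42.25) = √87250.0745 = 295.381236
L = 5.75 × 295.381236 = 1698.442106
V = π·2.5² × L = 19.634954 × 1698.442106 = 33348.832769

L=1698.442 V=33348.833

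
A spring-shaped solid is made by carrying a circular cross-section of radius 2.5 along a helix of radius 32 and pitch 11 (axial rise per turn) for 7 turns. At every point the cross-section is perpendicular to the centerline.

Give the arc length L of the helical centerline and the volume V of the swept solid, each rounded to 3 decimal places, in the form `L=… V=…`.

L=1409.538 V=27676.219

2πR = 2π·32 = 201.061930
per-turn = √(201.061930² + 11²) = √(40425.8996 + 121) = √40546.8996 = 201.362607
L = 7 × 201.362607 = 1409.538251
V = π·2.5² × L = 19.634954 × 1409.538251 = 27676.218844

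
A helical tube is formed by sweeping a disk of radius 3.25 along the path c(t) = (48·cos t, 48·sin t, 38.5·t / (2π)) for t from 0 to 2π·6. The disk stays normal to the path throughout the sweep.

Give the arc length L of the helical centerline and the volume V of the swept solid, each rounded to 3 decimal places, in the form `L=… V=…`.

2πR = 2π·48 = 301.592895
per-turn = √(301.592895² + 38.5²) = √(90958.2742 + 1482.25) = √92440.5242 = 304.040333
L = 6 × 304.040333 = 1824.241999
V = π·3.25² × L = 33.183072 × 1824.241999 = 60533.954324

L=1824.242 V=60533.954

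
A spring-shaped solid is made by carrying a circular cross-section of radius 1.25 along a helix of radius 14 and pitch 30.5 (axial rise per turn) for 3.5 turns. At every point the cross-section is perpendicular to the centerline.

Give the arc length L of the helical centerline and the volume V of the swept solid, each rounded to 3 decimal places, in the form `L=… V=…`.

L=325.858 V=1599.550

2πR = 2π·14 = 87.964594
per-turn = √(87.964594² + 30.5²) = √(7737.7699 + 930.25) = √8668.0199 = 93.102201
L = 3.5 × 93.102201 = 325.857704
V = π·1.25² × L = 4.908739 × 325.857704 = 1599.550263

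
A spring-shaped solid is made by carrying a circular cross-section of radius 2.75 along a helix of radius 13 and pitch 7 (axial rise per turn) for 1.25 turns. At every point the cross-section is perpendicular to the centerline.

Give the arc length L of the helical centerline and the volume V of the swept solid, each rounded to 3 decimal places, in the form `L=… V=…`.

L=102.476 V=2434.655

2πR = 2π·13 = 81.681409
per-turn = √(81.681409² + 7²) = √(6671.8526 + 49) = √6720.8526 = 81.980806
L = 1.25 × 81.980806 = 102.476008
V = π·2.75² × L = 23.758294 × 102.476008 = 2434.655164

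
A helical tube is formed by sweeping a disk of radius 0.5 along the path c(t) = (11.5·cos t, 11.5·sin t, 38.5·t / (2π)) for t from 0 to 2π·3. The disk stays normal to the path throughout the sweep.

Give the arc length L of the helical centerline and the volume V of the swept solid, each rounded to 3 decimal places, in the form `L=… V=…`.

L=245.621 V=192.910

2πR = 2π·11.5 = 72.256631
per-turn = √(72.256631² + 38.5²) = √(5221.0207 + 1482.25) = √6703.2707 = 81.873504
L = 3 × 81.873504 = 245.620513
V = π·0.5² × L = 0.785398 × 245.620513 = 192.909900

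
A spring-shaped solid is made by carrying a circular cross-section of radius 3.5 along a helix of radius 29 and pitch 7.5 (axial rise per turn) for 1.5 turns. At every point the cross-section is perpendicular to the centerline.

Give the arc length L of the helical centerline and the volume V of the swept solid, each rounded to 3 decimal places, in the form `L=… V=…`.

2πR = 2π·29 = 182.212374
per-turn = √(182.212374² + 7.5²) = √(33201.3492 + 56.25) = √33257.5992 = 182.366661
L = 1.5 × 182.366661 = 273.549992
V = π·3.5² × L = 38.484510 × 273.549992 = 10527.437411

L=273.550 V=10527.437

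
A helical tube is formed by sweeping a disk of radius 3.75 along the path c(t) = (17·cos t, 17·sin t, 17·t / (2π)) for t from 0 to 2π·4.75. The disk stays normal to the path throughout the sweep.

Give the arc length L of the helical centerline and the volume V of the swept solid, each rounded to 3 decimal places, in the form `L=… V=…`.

L=513.753 V=22696.908

2πR = 2π·17 = 106.814150
per-turn = √(106.814150² + 17²) = √(11409.2627 + 289) = √11698.2627 = 108.158507
L = 4.75 × 108.158507 = 513.752909
V = π·3.75² × L = 44.178647 × 513.752909 = 22696.908270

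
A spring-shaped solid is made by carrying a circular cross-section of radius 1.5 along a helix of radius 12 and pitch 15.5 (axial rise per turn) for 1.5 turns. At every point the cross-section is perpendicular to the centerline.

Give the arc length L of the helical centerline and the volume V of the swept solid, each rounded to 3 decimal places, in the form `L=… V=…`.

L=115.462 V=816.156

2πR = 2π·12 = 75.398224
per-turn = √(75.398224² + 15.5²) = √(5684.8921 + 240.25) = √5925.1421 = 76.974945
L = 1.5 × 76.974945 = 115.462417
V = π·1.5² × L = 7.068583 × 115.462417 = 816.155734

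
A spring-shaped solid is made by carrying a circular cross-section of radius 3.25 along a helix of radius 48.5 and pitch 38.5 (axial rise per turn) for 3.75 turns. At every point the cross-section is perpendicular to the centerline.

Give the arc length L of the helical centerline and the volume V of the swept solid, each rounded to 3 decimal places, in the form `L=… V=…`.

2πR = 2π·48.5 = 304.734487
per-turn = √(304.734487² + 38.5²) = √(92863.1078 + 1482.25) = √94345.3578 = 307.156894
L = 3.75 × 307.156894 = 1151.838354
V = π·3.25² × L = 33.183072 × 1151.838354 = 38221.535505

L=1151.838 V=38221.536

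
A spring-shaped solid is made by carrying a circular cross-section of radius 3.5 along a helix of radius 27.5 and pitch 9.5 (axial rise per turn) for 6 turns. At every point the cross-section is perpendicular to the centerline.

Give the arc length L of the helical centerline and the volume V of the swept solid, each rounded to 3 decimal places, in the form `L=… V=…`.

L=1038.291 V=39958.134

2πR = 2π·27.5 = 172.787596
per-turn = √(172.787596² + 9.5²) = √(29855.5533 + 90.25) = √29945.8033 = 173.048558
L = 6 × 173.048558 = 1038.291346
V = π·3.5² × L = 38.484510 × 1038.291346 = 39958.133697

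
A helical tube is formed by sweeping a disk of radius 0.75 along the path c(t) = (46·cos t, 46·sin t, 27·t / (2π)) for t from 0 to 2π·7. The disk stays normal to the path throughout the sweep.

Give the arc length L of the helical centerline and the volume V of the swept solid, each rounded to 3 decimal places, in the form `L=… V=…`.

L=2031.994 V=3590.831

2πR = 2π·46 = 289.026524
per-turn = √(289.026524² + 27²) = √(83536.3317 + 729) = √84265.3317 = 290.284915
L = 7 × 290.284915 = 2031.994402
V = π·0.75² × L = 1.767146 × 2031.994402 = 3590.830511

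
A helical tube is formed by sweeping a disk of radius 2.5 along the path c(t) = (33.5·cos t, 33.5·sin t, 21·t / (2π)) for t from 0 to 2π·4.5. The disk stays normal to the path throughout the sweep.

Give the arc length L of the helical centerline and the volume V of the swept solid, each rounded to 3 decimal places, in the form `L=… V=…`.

2πR = 2π·33.5 = 210.486708
per-turn = √(210.486708² + 21²) = √(44304.6542 + 441) = √44745.6542 = 211.531686
L = 4.5 × 211.531686 = 951.892587
V = π·2.5² × L = 19.634954 × 951.892587 = 18690.367234

L=951.893 V=18690.367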